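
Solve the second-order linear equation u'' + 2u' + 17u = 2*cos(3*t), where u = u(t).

Characteristic equation r² + 2r + 17 = 0 has discriminant (2)² - 4·(17) = -64 < 0, so r = -1 ± 4i.
Hence u_h = C1*cos(4*t)*exp(-t) + C2*exp(-t)*sin(4*t).
Try u_p = A*cos(3*t) + B*sin(3*t). Substituting and equating the coefficients of cos(3t) and sin(3t) gives A = 4/25, B = 3/25, so u_p = 3*sin(3*t)/25 + 4*cos(3*t)/25.

u = 3*sin(3*t)/25 + 4*cos(3*t)/25 + C1*cos(4*t)*exp(-t) + C2*exp(-t)*sin(4*t)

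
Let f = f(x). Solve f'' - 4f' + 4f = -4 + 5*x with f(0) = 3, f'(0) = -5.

f = 1/4 + 5*x/4 + 11*exp(2*x)/4 - 47*x*exp(2*x)/4

Characteristic equation r² - 4r + 4 = 0 has discriminant (-4)² - 4·(4) = 0, so r = 2 is a repeated root.
Hence f_h = (C1 + C2*x)*exp(2*x).
For the particular solution try f_p = A0 + A1*x. Substituting and matching coefficients of each power of x gives A0 = 1/4, A1 = 5/4, so f_p = 1/4 + 5*x/4.
General solution: f = 1/4 + 5*x/4 + C1*exp(2*x) + C2*x*exp(2*x).
Apply the initial conditions: f(0) = 1/4 + C1 = 3 and f'(0) = 5/4 + C2 + 2*C1 = -5. Solving gives C1 = 11/4, C2 = -47/4.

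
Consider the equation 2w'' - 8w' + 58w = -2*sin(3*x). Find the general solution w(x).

Divide through by 2: w'' - 4w' + 29w = -sin(3*x).
Characteristic equation r² - 4r + 29 = 0 has discriminant (-4)² - 4·(29) = -100 < 0, so r = 2 ± 5i.
Hence w_h = C1*cos(5*x)*exp(2*x) + C2*exp(2*x)*sin(5*x).
Try w_p = A*cos(3*x) + B*sin(3*x). Substituting and equating the coefficients of cos(3x) and sin(3x) gives A = -3/136, B = -5/136, so w_p = -5*sin(3*x)/136 - 3*cos(3*x)/136.

w = -5*sin(3*x)/136 - 3*cos(3*x)/136 + C1*cos(5*x)*exp(2*x) + C2*exp(2*x)*sin(5*x)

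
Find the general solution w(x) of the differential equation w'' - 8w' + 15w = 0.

w = C1*exp(3*x) + C2*exp(5*x)

Characteristic equation r² - 8r + 15 = 0 factors as (r - 3)(r - 5) = 0, so r = 3, 5.
Hence w_h = C1*exp(3*x) + C2*exp(5*x).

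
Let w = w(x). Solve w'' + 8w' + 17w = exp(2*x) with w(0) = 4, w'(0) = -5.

Characteristic equation r² + 8r + 17 = 0 has discriminant (8)² - 4·(17) = -4 < 0, so r = -4 ± i.
Hence w_h = C1*cos(x)*exp(-4*x) + C2*exp(-4*x)*sin(x).
Try w_p = A*exp(2*x). Substituting into the equation and dividing by exp(2*x) gives A = 1/37, so w_p = exp(2*x)/37.
General solution: w = exp(2*x)/37 + C1*cos(x)*exp(-4*x) + C2*exp(-4*x)*sin(x).
Apply the initial conditions: w(0) = 1/37 + C1 = 4 and w'(0) = 2/37 + C2 - 4*C1 = -5. Solving gives C1 = 147/37, C2 = 401/37.

w = exp(2*x)/37 + 147*cos(x)*exp(-4*x)/37 + 401*exp(-4*x)*sin(x)/37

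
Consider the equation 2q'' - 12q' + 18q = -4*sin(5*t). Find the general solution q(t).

q = -15*cos(5*t)/289 + 8*sin(5*t)/289 + C1*exp(3*t) + C2*t*exp(3*t)

Divide through by 2: q'' - 6q' + 9q = -2*sin(5*t).
Characteristic equation r² - 6r + 9 = 0 has discriminant (-6)² - 4·(9) = 0, so r = 3 is a repeated root.
Hence q_h = (C1 + C2*t)*exp(3*t).
Try q_p = A*cos(5*t) + B*sin(5*t). Substituting and equating the coefficients of cos(5t) and sin(5t) gives A = -15/289, B = 8/289, so q_p = -15*cos(5*t)/289 + 8*sin(5*t)/289.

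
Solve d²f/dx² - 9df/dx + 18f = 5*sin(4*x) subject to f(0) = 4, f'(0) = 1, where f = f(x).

Characteristic equation r² - 9r + 18 = 0 factors as (r - 3)(r - 6) = 0, so r = 3, 6.
Hence f_h = C1*exp(3*x) + C2*exp(6*x).
Try f_p = A*cos(4*x) + B*sin(4*x). Substituting and equating the coefficients of cos(4x) and sin(4x) gives A = 9/65, B = 1/130, so f_p = sin(4*x)/130 + 9*cos(4*x)/65.
General solution: f = sin(4*x)/130 + 9*cos(4*x)/65 + C1*exp(3*x) + C2*exp(6*x).
Apply the initial conditions: f(0) = 9/65 + C1 + C2 = 4 and f'(0) = 2/65 + 3*C1 + 6*C2 = 1. Solving gives C1 = 37/5, C2 = -46/13.

f = -46*exp(6*x)/13 + sin(4*x)/130 + 9*cos(4*x)/65 + 37*exp(3*x)/5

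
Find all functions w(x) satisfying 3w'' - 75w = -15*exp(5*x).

w = C1*exp(-5*x) + C2*exp(5*x) - x*exp(5*x)/2

Divide through by 3: w'' - 25w = -5*exp(5*x).
Characteristic equation r² - 25 = 0 factors as (r + 5)(r - 5) = 0, so r = -5, 5.
Hence w_h = C1*exp(-5*x) + C2*exp(5*x).
Since exp(5*x) solves the homogeneous equation (r = 5 is a root of multiplicity 1), multiply the trial by x. Try w_p = A*x*exp(5*x). Substituting into the equation and dividing by exp(5*x) gives A = -1/2, so w_p = -x*exp(5*x)/2.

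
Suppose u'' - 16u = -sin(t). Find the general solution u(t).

u = sin(t)/17 + C1*exp(-4*t) + C2*exp(4*t)

Characteristic equation r² - 16 = 0 factors as (r + 4)(r - 4) = 0, so r = -4, 4.
Hence u_h = C1*exp(-4*t) + C2*exp(4*t).
Try u_p = A*cos(t) + B*sin(t). Substituting and equating the coefficients of cos(t) and sin(t) gives A = 0, B = 1/17, so u_p = sin(t)/17.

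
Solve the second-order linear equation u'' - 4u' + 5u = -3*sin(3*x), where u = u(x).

u = -9*cos(3*x)/40 + 3*sin(3*x)/40 + C1*cos(x)*exp(2*x) + C2*exp(2*x)*sin(x)

Characteristic equation r² - 4r + 5 = 0 has discriminant (-4)² - 4·(5) = -4 < 0, so r = 2 ± i.
Hence u_h = C1*cos(x)*exp(2*x) + C2*exp(2*x)*sin(x).
Try u_p = A*cos(3*x) + B*sin(3*x). Substituting and equating the coefficients of cos(3x) and sin(3x) gives A = -9/40, B = 3/40, so u_p = -9*cos(3*x)/40 + 3*sin(3*x)/40.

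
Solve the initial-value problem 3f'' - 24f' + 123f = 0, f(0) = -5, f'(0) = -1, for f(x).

Divide through by 3: f'' - 8f' + 41f = 0.
Characteristic equation r² - 8r + 41 = 0 has discriminant (-8)² - 4·(41) = -100 < 0, so r = 4 ± 5i.
Hence f_h = C1*cos(5*x)*exp(4*x) + C2*exp(4*x)*sin(5*x).
Apply the initial conditions: f(0) = C1 = -5 and f'(0) = 4*C1 + 5*C2 = -1. Solving gives C1 = -5, C2 = 19/5.

f = -5*cos(5*x)*exp(4*x) + 19*exp(4*x)*sin(5*x)/5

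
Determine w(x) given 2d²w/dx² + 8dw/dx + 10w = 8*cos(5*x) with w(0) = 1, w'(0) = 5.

Divide through by 2: w'' + 4w' + 5w = 4*cos(5*x).
Characteristic equation r² + 4r + 5 = 0 has discriminant (4)² - 4·(5) = -4 < 0, so r = -2 ± i.
Hence w_h = C1*cos(x)*exp(-2*x) + C2*exp(-2*x)*sin(x).
Try w_p = A*cos(5*x) + B*sin(5*x). Substituting and equating the coefficients of cos(5x) and sin(5x) gives A = -1/10, B = 1/10, so w_p = -cos(5*x)/10 + sin(5*x)/10.
General solution: w = -cos(5*x)/10 + sin(5*x)/10 + C1*cos(x)*exp(-2*x) + C2*exp(-2*x)*sin(x).
Apply the initial conditions: w(0) = -1/10 + C1 = 1 and w'(0) = 1/2 + C2 - 2*C1 = 5. Solving gives C1 = 11/10, C2 = 67/10.

w = -cos(5*x)/10 + sin(5*x)/10 + 11*cos(x)*exp(-2*x)/10 + 67*exp(-2*x)*sin(x)/10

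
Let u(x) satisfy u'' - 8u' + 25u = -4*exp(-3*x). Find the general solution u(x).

Characteristic equation r² - 8r + 25 = 0 has discriminant (-8)² - 4·(25) = -36 < 0, so r = 4 ± 3i.
Hence u_h = C1*cos(3*x)*exp(4*x) + C2*exp(4*x)*sin(3*x).
Try u_p = A*exp(-3*x). Substituting into the equation and dividing by exp(-3*x) gives A = -2/29, so u_p = -2*exp(-3*x)/29.

u = -2*exp(-3*x)/29 + C1*cos(3*x)*exp(4*x) + C2*exp(4*x)*sin(3*x)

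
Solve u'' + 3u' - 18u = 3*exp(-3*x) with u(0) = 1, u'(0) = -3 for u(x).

u = -exp(-3*x)/6 + 7*exp(-6*x)/9 + 7*exp(3*x)/18

Characteristic equation r² + 3r - 18 = 0 factors as (r - 3)(r + 6) = 0, so r = 3, -6.
Hence u_h = C1*exp(3*x) + C2*exp(-6*x).
Try u_p = A*exp(-3*x). Substituting into the equation and dividing by exp(-3*x) gives A = -1/6, so u_p = -exp(-3*x)/6.
General solution: u = -exp(-3*x)/6 + C1*exp(3*x) + C2*exp(-6*x).
Apply the initial conditions: u(0) = -1/6 + C1 + C2 = 1 and u'(0) = 1/2 - 6*C2 + 3*C1 = -3. Solving gives C1 = 7/18, C2 = 7/9.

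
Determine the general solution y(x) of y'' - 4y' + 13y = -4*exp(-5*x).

Characteristic equation r² - 4r + 13 = 0 has discriminant (-4)² - 4·(13) = -36 < 0, so r = 2 ± 3i.
Hence y_h = C1*cos(3*x)*exp(2*x) + C2*exp(2*x)*sin(3*x).
Try y_p = A*exp(-5*x). Substituting into the equation and dividing by exp(-5*x) gives A = -2/29, so y_p = -2*exp(-5*x)/29.

y = -2*exp(-5*x)/29 + C1*cos(3*x)*exp(2*x) + C2*exp(2*x)*sin(3*x)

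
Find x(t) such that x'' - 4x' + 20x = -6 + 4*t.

Characteristic equation r² - 4r + 20 = 0 has discriminant (-4)² - 4·(20) = -64 < 0, so r = 2 ± 4i.
Hence x_h = C1*cos(4*t)*exp(2*t) + C2*exp(2*t)*sin(4*t).
For the particular solution try x_p = A0 + A1*t. Substituting and matching coefficients of each power of t gives A0 = -13/50, A1 = 1/5, so x_p = -13/50 + t/5.

x = -13/50 + t/5 + C1*cos(4*t)*exp(2*t) + C2*exp(2*t)*sin(4*t)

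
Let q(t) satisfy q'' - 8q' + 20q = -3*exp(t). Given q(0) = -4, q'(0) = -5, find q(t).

q = -3*exp(t)/13 - 49*cos(2*t)*exp(4*t)/13 + 67*exp(4*t)*sin(2*t)/13

Characteristic equation r² - 8r + 20 = 0 has discriminant (-8)² - 4·(20) = -16 < 0, so r = 4 ± 2i.
Hence q_h = C1*cos(2*t)*exp(4*t) + C2*exp(4*t)*sin(2*t).
Try q_p = A*exp(t). Substituting into the equation and dividing by exp(t) gives A = -3/13, so q_p = -3*exp(t)/13.
General solution: q = -3*exp(t)/13 + C1*cos(2*t)*exp(4*t) + C2*exp(4*t)*sin(2*t).
Apply the initial conditions: q(0) = -3/13 + C1 = -4 and q'(0) = -3/13 + 2*C2 + 4*C1 = -5. Solving gives C1 = -49/13, C2 = 67/13.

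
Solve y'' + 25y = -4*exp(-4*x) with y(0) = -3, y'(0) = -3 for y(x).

y = -139*sin(5*x)/205 - 119*cos(5*x)/41 - 4*exp(-4*x)/41

Characteristic equation r² + 25 = 0 has discriminant (0)² - 4·(25) = -100 < 0, so r = ± 5i.
Hence y_h = C1*cos(5*x) + C2*sin(5*x).
Try y_p = A*exp(-4*x). Substituting into the equation and dividing by exp(-4*x) gives A = -4/41, so y_p = -4*exp(-4*x)/41.
General solution: y = -4*exp(-4*x)/41 + C1*cos(5*x) + C2*sin(5*x).
Apply the initial conditions: y(0) = -4/41 + C1 = -3 and y'(0) = 16/41 + 5*C2 = -3. Solving gives C1 = -119/41, C2 = -139/205.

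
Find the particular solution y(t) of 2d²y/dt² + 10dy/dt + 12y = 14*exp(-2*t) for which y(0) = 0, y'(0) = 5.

Divide through by 2: y'' + 5y' + 6y = 7*exp(-2*t).
Characteristic equation r² + 5r + 6 = 0 factors as (r + 2)(r + 3) = 0, so r = -2, -3.
Hence y_h = C1*exp(-2*t) + C2*exp(-3*t).
Since exp(-2*t) solves the homogeneous equation (r = -2 is a root of multiplicity 1), multiply the trial by t. Try y_p = A*t*exp(-2*t). Substituting into the equation and dividing by exp(-2*t) gives A = 7, so y_p = 7*t*exp(-2*t).
General solution: y = C1*exp(-2*t) + C2*exp(-3*t) + 7*t*exp(-2*t).
Apply the initial conditions: y(0) = C1 + C2 = 0 and y'(0) = 7 - 3*C2 - 2*C1 = 5. Solving gives C1 = -2, C2 = 2.

y = -2*exp(-2*t) + 2*exp(-3*t) + 7*t*exp(-2*t)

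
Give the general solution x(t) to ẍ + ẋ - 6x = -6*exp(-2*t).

Characteristic equation r² + r - 6 = 0 factors as (r - 2)(r + 3) = 0, so r = 2, -3.
Hence x_h = C1*exp(2*t) + C2*exp(-3*t).
Try x_p = A*exp(-2*t). Substituting into the equation and dividing by exp(-2*t) gives A = 3/2, so x_p = 3*exp(-2*t)/2.

x = 3*exp(-2*t)/2 + C1*exp(2*t) + C2*exp(-3*t)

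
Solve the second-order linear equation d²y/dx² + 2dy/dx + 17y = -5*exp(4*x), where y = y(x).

y = -5*exp(4*x)/41 + C1*cos(4*x)*exp(-x) + C2*exp(-x)*sin(4*x)

Characteristic equation r² + 2r + 17 = 0 has discriminant (2)² - 4·(17) = -64 < 0, so r = -1 ± 4i.
Hence y_h = C1*cos(4*x)*exp(-x) + C2*exp(-x)*sin(4*x).
Try y_p = A*exp(4*x). Substituting into the equation and dividing by exp(4*x) gives A = -5/41, so y_p = -5*exp(4*x)/41.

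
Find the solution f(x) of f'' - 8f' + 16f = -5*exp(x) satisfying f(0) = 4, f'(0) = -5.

f = -5*exp(x)/9 + 41*exp(4*x)/9 - 68*x*exp(4*x)/3

Characteristic equation r² - 8r + 16 = 0 has discriminant (-8)² - 4·(16) = 0, so r = 4 is a repeated root.
Hence f_h = (C1 + C2*x)*exp(4*x).
Try f_p = A*exp(x). Substituting into the equation and dividing by exp(x) gives A = -5/9, so f_p = -5*exp(x)/9.
General solution: f = -5*exp(x)/9 + C1*exp(4*x) + C2*x*exp(4*x).
Apply the initial conditions: f(0) = -5/9 + C1 = 4 and f'(0) = -5/9 + C2 + 4*C1 = -5. Solving gives C1 = 41/9, C2 = -68/3.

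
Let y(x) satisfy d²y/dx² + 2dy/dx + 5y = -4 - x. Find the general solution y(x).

Characteristic equation r² + 2r + 5 = 0 has discriminant (2)² - 4·(5) = -16 < 0, so r = -1 ± 2i.
Hence y_h = C1*cos(2*x)*exp(-x) + C2*exp(-x)*sin(2*x).
For the particular solution try y_p = A0 + A1*x. Substituting and matching coefficients of each power of x gives A0 = -18/25, A1 = -1/5, so y_p = -18/25 - x/5.

y = -18/25 - x/5 + C1*cos(2*x)*exp(-x) + C2*exp(-x)*sin(2*x)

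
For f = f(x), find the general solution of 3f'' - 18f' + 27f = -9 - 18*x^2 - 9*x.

Divide through by 3: f'' - 6f' + 9f = -3 - 6*x^2 - 3*x.
Characteristic equation r² - 6r + 9 = 0 has discriminant (-6)² - 4·(9) = 0, so r = 3 is a repeated root.
Hence f_h = (C1 + C2*x)*exp(3*x).
For the particular solution try f_p = A0 + A1*x + A2*x^2. Substituting and matching coefficients of each power of x gives A0 = -1, A1 = -11/9, A2 = -2/3, so f_p = -1 - 11*x/9 - 2*x^2/3.

f = -1 - 11*x/9 - 2*x**2/3 + C1*exp(3*x) + C2*x*exp(3*x)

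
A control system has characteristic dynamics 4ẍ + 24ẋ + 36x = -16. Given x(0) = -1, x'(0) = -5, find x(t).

Divide through by 4: x'' + 6x' + 9x = -4.
Characteristic equation r² + 6r + 9 = 0 has discriminant (6)² - 4·(9) = 0, so r = -3 is a repeated root.
Hence x_h = (C1 + C2*t)*exp(-3*t).
For the particular solution try x_p = A0. Substituting and matching coefficients of each power of t gives A0 = -4/9, so x_p = -4/9.
General solution: x = -4/9 + C1*exp(-3*t) + C2*t*exp(-3*t).
Apply the initial conditions: x(0) = -4/9 + C1 = -1 and x'(0) = C2 - 3*C1 = -5. Solving gives C1 = -5/9, C2 = -20/3.

x = -4/9 - 5*exp(-3*t)/9 - 20*t*exp(-3*t)/3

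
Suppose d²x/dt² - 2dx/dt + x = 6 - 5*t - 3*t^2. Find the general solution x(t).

Characteristic equation r² - 2r + 1 = 0 has discriminant (-2)² - 4·(1) = 0, so r = 1 is a repeated root.
Hence x_h = (C1 + C2*t)*exp(t).
For the particular solution try x_p = A0 + A1*t + A2*t^2. Substituting and matching coefficients of each power of t gives A0 = -22, A1 = -17, A2 = -3, so x_p = -22 - 17*t - 3*t^2.

x = -22 - 17*t - 3*t**2 + C1*exp(t) + C2*t*exp(t)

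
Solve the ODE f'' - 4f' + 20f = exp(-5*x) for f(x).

f = exp(-5*x)/65 + C1*cos(4*x)*exp(2*x) + C2*exp(2*x)*sin(4*x)

Characteristic equation r² - 4r + 20 = 0 has discriminant (-4)² - 4·(20) = -64 < 0, so r = 2 ± 4i.
Hence f_h = C1*cos(4*x)*exp(2*x) + C2*exp(2*x)*sin(4*x).
Try f_p = A*exp(-5*x). Substituting into the equation and dividing by exp(-5*x) gives A = 1/65, so f_p = exp(-5*x)/65.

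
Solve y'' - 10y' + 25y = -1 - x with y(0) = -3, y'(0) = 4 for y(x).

y = -7/125 - 368*exp(5*x)/125 - x/25 + 469*x*exp(5*x)/25

Characteristic equation r² - 10r + 25 = 0 has discriminant (-10)² - 4·(25) = 0, so r = 5 is a repeated root.
Hence y_h = (C1 + C2*x)*exp(5*x).
For the particular solution try y_p = A0 + A1*x. Substituting and matching coefficients of each power of x gives A0 = -7/125, A1 = -1/25, so y_p = -7/125 - x/25.
General solution: y = -7/125 - x/25 + C1*exp(5*x) + C2*x*exp(5*x).
Apply the initial conditions: y(0) = -7/125 + C1 = -3 and y'(0) = -1/25 + C2 + 5*C1 = 4. Solving gives C1 = -368/125, C2 = 469/25.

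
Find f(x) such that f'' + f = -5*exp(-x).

f = -5*exp(-x)/2 + C1*cos(x) + C2*sin(x)

Characteristic equation r² + 1 = 0 has discriminant (0)² - 4·(1) = -4 < 0, so r = ± i.
Hence f_h = C1*cos(x) + C2*sin(x).
Try f_p = A*exp(-x). Substituting into the equation and dividing by exp(-x) gives A = -5/2, so f_p = -5*exp(-x)/2.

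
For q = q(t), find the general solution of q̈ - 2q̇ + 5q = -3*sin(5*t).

q = -3*cos(5*t)/50 + 3*sin(5*t)/25 + C1*cos(2*t)*exp(t) + C2*exp(t)*sin(2*t)

Characteristic equation r² - 2r + 5 = 0 has discriminant (-2)² - 4·(5) = -16 < 0, so r = 1 ± 2i.
Hence q_h = C1*cos(2*t)*exp(t) + C2*exp(t)*sin(2*t).
Try q_p = A*cos(5*t) + B*sin(5*t). Substituting and equating the coefficients of cos(5t) and sin(5t) gives A = -3/50, B = 3/25, so q_p = -3*cos(5*t)/50 + 3*sin(5*t)/25.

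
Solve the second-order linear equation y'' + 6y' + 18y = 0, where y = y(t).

y = C1*cos(3*t)*exp(-3*t) + C2*exp(-3*t)*sin(3*t)

Characteristic equation r² + 6r + 18 = 0 has discriminant (6)² - 4·(18) = -36 < 0, so r = -3 ± 3i.
Hence y_h = C1*cos(3*t)*exp(-3*t) + C2*exp(-3*t)*sin(3*t).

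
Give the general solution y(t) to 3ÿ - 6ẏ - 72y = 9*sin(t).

Divide through by 3: y'' - 2y' - 24y = 3*sin(t).
Characteristic equation r² - 2r - 24 = 0 factors as (r - 6)(r + 4) = 0, so r = 6, -4.
Hence y_h = C1*exp(6*t) + C2*exp(-4*t).
Try y_p = A*cos(t) + B*sin(t). Substituting and equating the coefficients of cos(t) and sin(t) gives A = 6/629, B = -75/629, so y_p = -75*sin(t)/629 + 6*cos(t)/629.

y = -75*sin(t)/629 + 6*cos(t)/629 + C1*exp(6*t) + C2*exp(-4*t)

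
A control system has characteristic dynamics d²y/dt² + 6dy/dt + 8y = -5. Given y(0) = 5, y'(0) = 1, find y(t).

Characteristic equation r² + 6r + 8 = 0 factors as (r + 4)(r + 2) = 0, so r = -4, -2.
Hence y_h = C1*exp(-4*t) + C2*exp(-2*t).
For the particular solution try y_p = A0. Substituting and matching coefficients of each power of t gives A0 = -5/8, so y_p = -5/8.
General solution: y = -5/8 + C1*exp(-4*t) + C2*exp(-2*t).
Apply the initial conditions: y(0) = -5/8 + C1 + C2 = 5 and y'(0) = -4*C1 - 2*C2 = 1. Solving gives C1 = -49/8, C2 = 47/4.

y = -5/8 - 49*exp(-4*t)/8 + 47*exp(-2*t)/4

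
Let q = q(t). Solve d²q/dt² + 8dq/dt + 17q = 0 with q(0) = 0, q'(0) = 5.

q = 5*exp(-4*t)*sin(t)

Characteristic equation r² + 8r + 17 = 0 has discriminant (8)² - 4·(17) = -4 < 0, so r = -4 ± i.
Hence q_h = C1*cos(t)*exp(-4*t) + C2*exp(-4*t)*sin(t).
Apply the initial conditions: q(0) = C1 = 0 and q'(0) = C2 - 4*C1 = 5. Solving gives C1 = 0, C2 = 5.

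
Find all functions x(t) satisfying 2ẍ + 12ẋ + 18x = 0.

Divide through by 2: x'' + 6x' + 9x = 0.
Characteristic equation r² + 6r + 9 = 0 has discriminant (6)² - 4·(9) = 0, so r = -3 is a repeated root.
Hence x_h = (C1 + C2*t)*exp(-3*t).

x = C1*exp(-3*t) + C2*t*exp(-3*t)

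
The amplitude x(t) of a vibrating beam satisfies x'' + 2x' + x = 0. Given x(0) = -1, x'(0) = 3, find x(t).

Characteristic equation r² + 2r + 1 = 0 has discriminant (2)² - 4·(1) = 0, so r = -1 is a repeated root.
Hence x_h = (C1 + C2*t)*exp(-t).
Apply the initial conditions: x(0) = C1 = -1 and x'(0) = C2 - C1 = 3. Solving gives C1 = -1, C2 = 2.

x = -exp(-t) + 2*t*exp(-t)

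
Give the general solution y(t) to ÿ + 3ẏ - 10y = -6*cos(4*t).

Characteristic equation r² + 3r - 10 = 0 factors as (r + 5)(r - 2) = 0, so r = -5, 2.
Hence y_h = C1*exp(-5*t) + C2*exp(2*t).
Try y_p = A*cos(4*t) + B*sin(4*t). Substituting and equating the coefficients of cos(4t) and sin(4t) gives A = 39/205, B = -18/205, so y_p = -18*sin(4*t)/205 + 39*cos(4*t)/205.

y = -18*sin(4*t)/205 + 39*cos(4*t)/205 + C1*exp(-5*t) + C2*exp(2*t)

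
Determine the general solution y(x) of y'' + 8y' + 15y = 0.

y = C1*exp(-3*x) + C2*exp(-5*x)

Characteristic equation r² + 8r + 15 = 0 factors as (r + 3)(r + 5) = 0, so r = -3, -5.
Hence y_h = C1*exp(-3*x) + C2*exp(-5*x).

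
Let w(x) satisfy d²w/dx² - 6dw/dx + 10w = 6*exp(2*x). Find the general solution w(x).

Characteristic equation r² - 6r + 10 = 0 has discriminant (-6)² - 4·(10) = -4 < 0, so r = 3 ± i.
Hence w_h = C1*cos(x)*exp(3*x) + C2*exp(3*x)*sin(x).
Try w_p = A*exp(2*x). Substituting into the equation and dividing by exp(2*x) gives A = 3, so w_p = 3*exp(2*x).

w = 3*exp(2*x) + C1*cos(x)*exp(3*x) + C2*exp(3*x)*sin(x)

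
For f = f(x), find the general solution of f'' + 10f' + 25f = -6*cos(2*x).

f = -126*cos(2*x)/841 - 120*sin(2*x)/841 + C1*exp(-5*x) + C2*x*exp(-5*x)

Characteristic equation r² + 10r + 25 = 0 has discriminant (10)² - 4·(25) = 0, so r = -5 is a repeated root.
Hence f_h = (C1 + C2*x)*exp(-5*x).
Try f_p = A*cos(2*x) + B*sin(2*x). Substituting and equating the coefficients of cos(2x) and sin(2x) gives A = -126/841, B = -120/841, so f_p = -126*cos(2*x)/841 - 120*sin(2*x)/841.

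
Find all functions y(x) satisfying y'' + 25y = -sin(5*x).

y = C1*cos(5*x) + C2*sin(5*x) + x*cos(5*x)/10

Characteristic equation r² + 25 = 0 has discriminant (0)² - 4·(25) = -100 < 0, so r = ± 5i.
Hence y_h = C1*cos(5*x) + C2*sin(5*x).
Since ±5i are characteristic roots, multiply the trial by x. Try y_p = x*(A*cos(5*x) + B*sin(5*x)). Substituting and equating the coefficients of cos(5x) and sin(5x) gives A = 1/10, B = 0, so y_p = x*cos(5*x)/10.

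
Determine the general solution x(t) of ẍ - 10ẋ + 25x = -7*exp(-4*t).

x = -7*exp(-4*t)/81 + C1*exp(5*t) + C2*t*exp(5*t)

Characteristic equation r² - 10r + 25 = 0 has discriminant (-10)² - 4·(25) = 0, so r = 5 is a repeated root.
Hence x_h = (C1 + C2*t)*exp(5*t).
Try x_p = A*exp(-4*t). Substituting into the equation and dividing by exp(-4*t) gives A = -7/81, so x_p = -7*exp(-4*t)/81.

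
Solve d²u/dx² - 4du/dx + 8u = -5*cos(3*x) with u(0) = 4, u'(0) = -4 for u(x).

u = cos(3*x)/29 + 12*sin(3*x)/29 - 191*exp(2*x)*sin(2*x)/29 + 115*cos(2*x)*exp(2*x)/29

Characteristic equation r² - 4r + 8 = 0 has discriminant (-4)² - 4·(8) = -16 < 0, so r = 2 ± 2i.
Hence u_h = C1*cos(2*x)*exp(2*x) + C2*exp(2*x)*sin(2*x).
Try u_p = A*cos(3*x) + B*sin(3*x). Substituting and equating the coefficients of cos(3x) and sin(3x) gives A = 1/29, B = 12/29, so u_p = cos(3*x)/29 + 12*sin(3*x)/29.
General solution: u = cos(3*x)/29 + 12*sin(3*x)/29 + C1*cos(2*x)*exp(2*x) + C2*exp(2*x)*sin(2*x).
Apply the initial conditions: u(0) = 1/29 + C1 = 4 and u'(0) = 36/29 + 2*C1 + 2*C2 = -4. Solving gives C1 = 115/29, C2 = -191/29.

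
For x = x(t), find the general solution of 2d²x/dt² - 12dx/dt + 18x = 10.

Divide through by 2: x'' - 6x' + 9x = 5.
Characteristic equation r² - 6r + 9 = 0 has discriminant (-6)² - 4·(9) = 0, so r = 3 is a repeated root.
Hence x_h = (C1 + C2*t)*exp(3*t).
For the particular solution try x_p = A0. Substituting and matching coefficients of each power of t gives A0 = 5/9, so x_p = 5/9.

x = 5/9 + C1*exp(3*t) + C2*t*exp(3*t)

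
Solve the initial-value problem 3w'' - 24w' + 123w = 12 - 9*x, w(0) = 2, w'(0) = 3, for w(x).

Divide through by 3: w'' - 8w' + 41w = 4 - 3*x.
Characteristic equation r² - 8r + 41 = 0 has discriminant (-8)² - 4·(41) = -100 < 0, so r = 4 ± 5i.
Hence w_h = C1*cos(5*x)*exp(4*x) + C2*exp(4*x)*sin(5*x).
For the particular solution try w_p = A0 + A1*x. Substituting and matching coefficients of each power of x gives A0 = 140/1681, A1 = -3/41, so w_p = 140/1681 - 3*x/41.
General solution: w = 140/1681 - 3*x/41 + C1*cos(5*x)*exp(4*x) + C2*exp(4*x)*sin(5*x).
Apply the initial conditions: w(0) = 140/1681 + C1 = 2 and w'(0) = -3/41 + 4*C1 + 5*C2 = 3. Solving gives C1 = 3222/1681, C2 = -7722/8405.

w = 140/1681 - 3*x/41 - 7722*exp(4*x)*sin(5*x)/8405 + 3222*cos(5*x)*exp(4*x)/1681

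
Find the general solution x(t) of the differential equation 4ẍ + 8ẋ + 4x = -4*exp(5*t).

Divide through by 4: x'' + 2x' + x = -exp(5*t).
Characteristic equation r² + 2r + 1 = 0 has discriminant (2)² - 4·(1) = 0, so r = -1 is a repeated root.
Hence x_h = (C1 + C2*t)*exp(-t).
Try x_p = A*exp(5*t). Substituting into the equation and dividing by exp(5*t) gives A = -1/36, so x_p = -exp(5*t)/36.

x = -exp(5*t)/36 + C1*exp(-t) + C2*t*exp(-t)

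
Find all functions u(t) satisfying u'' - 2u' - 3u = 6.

u = -2 + C1*exp(3*t) + C2*exp(-t)

Characteristic equation r² - 2r - 3 = 0 factors as (r - 3)(r + 1) = 0, so r = 3, -1.
Hence u_h = C1*exp(3*t) + C2*exp(-t).
For the particular solution try u_p = A0. Substituting and matching coefficients of each power of t gives A0 = -2, so u_p = -2.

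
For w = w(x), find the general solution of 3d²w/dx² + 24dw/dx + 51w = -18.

w = -6/17 + C1*cos(x)*exp(-4*x) + C2*exp(-4*x)*sin(x)

Divide through by 3: w'' + 8w' + 17w = -6.
Characteristic equation r² + 8r + 17 = 0 has discriminant (8)² - 4·(17) = -4 < 0, so r = -4 ± i.
Hence w_h = C1*cos(x)*exp(-4*x) + C2*exp(-4*x)*sin(x).
For the particular solution try w_p = A0. Substituting and matching coefficients of each power of x gives A0 = -6/17, so w_p = -6/17.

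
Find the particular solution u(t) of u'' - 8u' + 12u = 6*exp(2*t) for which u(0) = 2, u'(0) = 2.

Characteristic equation r² - 8r + 12 = 0 factors as (r - 2)(r - 6) = 0, so r = 2, 6.
Hence u_h = C1*exp(2*t) + C2*exp(6*t).
Since exp(2*t) solves the homogeneous equation (r = 2 is a root of multiplicity 1), multiply the trial by t. Try u_p = A*t*exp(2*t). Substituting into the equation and dividing by exp(2*t) gives A = -3/2, so u_p = -3*t*exp(2*t)/2.
General solution: u = C1*exp(2*t) + C2*exp(6*t) - 3*t*exp(2*t)/2.
Apply the initial conditions: u(0) = C1 + C2 = 2 and u'(0) = -3/2 + 2*C1 + 6*C2 = 2. Solving gives C1 = 17/8, C2 = -1/8.

u = -exp(6*t)/8 + 17*exp(2*t)/8 - 3*t*exp(2*t)/2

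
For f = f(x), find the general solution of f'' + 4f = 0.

f = C1*cos(2*x) + C2*sin(2*x)

Characteristic equation r² + 4 = 0 has discriminant (0)² - 4·(4) = -16 < 0, so r = ± 2i.
Hence f_h = C1*cos(2*x) + C2*sin(2*x).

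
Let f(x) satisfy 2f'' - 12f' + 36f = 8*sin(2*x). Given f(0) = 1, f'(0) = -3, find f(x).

Divide through by 2: f'' - 6f' + 18f = 4*sin(2*x).
Characteristic equation r² - 6r + 18 = 0 has discriminant (-6)² - 4·(18) = -36 < 0, so r = 3 ± 3i.
Hence f_h = C1*cos(3*x)*exp(3*x) + C2*exp(3*x)*sin(3*x).
Try f_p = A*cos(2*x) + B*sin(2*x). Substituting and equating the coefficients of cos(2x) and sin(2x) gives A = 12/85, B = 14/85, so f_p = 12*cos(2*x)/85 + 14*sin(2*x)/85.
General solution: f = 12*cos(2*x)/85 + 14*sin(2*x)/85 + C1*cos(3*x)*exp(3*x) + C2*exp(3*x)*sin(3*x).
Apply the initial conditions: f(0) = 12/85 + C1 = 1 and f'(0) = 28/85 + 3*C1 + 3*C2 = -3. Solving gives C1 = 73/85, C2 = -502/255.

f = 12*cos(2*x)/85 + 14*sin(2*x)/85 - 502*exp(3*x)*sin(3*x)/255 + 73*cos(3*x)*exp(3*x)/85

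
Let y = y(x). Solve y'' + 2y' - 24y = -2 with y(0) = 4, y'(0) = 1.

y = 1/12 + 22*exp(-6*x)/15 + 49*exp(4*x)/20

Characteristic equation r² + 2r - 24 = 0 factors as (r + 6)(r - 4) = 0, so r = -6, 4.
Hence y_h = C1*exp(-6*x) + C2*exp(4*x).
For the particular solution try y_p = A0. Substituting and matching coefficients of each power of x gives A0 = 1/12, so y_p = 1/12.
General solution: y = 1/12 + C1*exp(-6*x) + C2*exp(4*x).
Apply the initial conditions: y(0) = 1/12 + C1 + C2 = 4 and y'(0) = -6*C1 + 4*C2 = 1. Solving gives C1 = 22/15, C2 = 49/20.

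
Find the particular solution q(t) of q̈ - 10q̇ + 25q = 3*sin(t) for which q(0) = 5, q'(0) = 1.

q = 15*cos(t)/338 + 18*sin(t)/169 + 1675*exp(5*t)/338 - 621*t*exp(5*t)/26

Characteristic equation r² - 10r + 25 = 0 has discriminant (-10)² - 4·(25) = 0, so r = 5 is a repeated root.
Hence q_h = (C1 + C2*t)*exp(5*t).
Try q_p = A*cos(t) + B*sin(t). Substituting and equating the coefficients of cos(t) and sin(t) gives A = 15/338, B = 18/169, so q_p = 15*cos(t)/338 + 18*sin(t)/169.
General solution: q = 15*cos(t)/338 + 18*sin(t)/169 + C1*exp(5*t) + C2*t*exp(5*t).
Apply the initial conditions: q(0) = 15/338 + C1 = 5 and q'(0) = 18/169 + C2 + 5*C1 = 1. Solving gives C1 = 1675/338, C2 = -621/26.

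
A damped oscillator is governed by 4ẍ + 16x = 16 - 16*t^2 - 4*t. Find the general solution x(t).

x = 3/2 - t**2 - t/4 + C1*cos(2*t) + C2*sin(2*t)

Divide through by 4: x'' + 4x = 4 - t - 4*t^2.
Characteristic equation r² + 4 = 0 has discriminant (0)² - 4·(4) = -16 < 0, so r = ± 2i.
Hence x_h = C1*cos(2*t) + C2*sin(2*t).
For the particular solution try x_p = A0 + A1*t + A2*t^2. Substituting and matching coefficients of each power of t gives A0 = 3/2, A1 = -1/4, A2 = -1, so x_p = 3/2 - t^2 - t/4.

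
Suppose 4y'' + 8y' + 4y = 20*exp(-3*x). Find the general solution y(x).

Divide through by 4: y'' + 2y' + y = 5*exp(-3*x).
Characteristic equation r² + 2r + 1 = 0 has discriminant (2)² - 4·(1) = 0, so r = -1 is a repeated root.
Hence y_h = (C1 + C2*x)*exp(-x).
Try y_p = A*exp(-3*x). Substituting into the equation and dividing by exp(-3*x) gives A = 5/4, so y_p = 5*exp(-3*x)/4.

y = 5*exp(-3*x)/4 + C1*exp(-x) + C2*x*exp(-x)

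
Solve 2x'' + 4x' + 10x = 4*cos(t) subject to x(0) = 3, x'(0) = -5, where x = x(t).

Divide through by 2: x'' + 2x' + 5x = 2*cos(t).
Characteristic equation r² + 2r + 5 = 0 has discriminant (2)² - 4·(5) = -16 < 0, so r = -1 ± 2i.
Hence x_h = C1*cos(2*t)*exp(-t) + C2*exp(-t)*sin(2*t).
Try x_p = A*cos(t) + B*sin(t). Substituting and equating the coefficients of cos(t) and sin(t) gives A = 2/5, B = 1/5, so x_p = sin(t)/5 + 2*cos(t)/5.
General solution: x = sin(t)/5 + 2*cos(t)/5 + C1*cos(2*t)*exp(-t) + C2*exp(-t)*sin(2*t).
Apply the initial conditions: x(0) = 2/5 + C1 = 3 and x'(0) = 1/5 - C1 + 2*C2 = -5. Solving gives C1 = 13/5, C2 = -13/10.

x = sin(t)/5 + 2*cos(t)/5 - 13*exp(-t)*sin(2*t)/10 + 13*cos(2*t)*exp(-t)/5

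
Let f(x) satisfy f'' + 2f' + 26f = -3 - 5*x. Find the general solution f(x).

f = -17/169 - 5*x/26 + C1*cos(5*x)*exp(-x) + C2*exp(-x)*sin(5*x)

Characteristic equation r² + 2r + 26 = 0 has discriminant (2)² - 4·(26) = -100 < 0, so r = -1 ± 5i.
Hence f_h = C1*cos(5*x)*exp(-x) + C2*exp(-x)*sin(5*x).
For the particular solution try f_p = A0 + A1*x. Substituting and matching coefficients of each power of x gives A0 = -17/169, A1 = -5/26, so f_p = -17/169 - 5*x/26.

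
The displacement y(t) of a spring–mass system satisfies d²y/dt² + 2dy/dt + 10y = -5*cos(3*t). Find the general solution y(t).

Characteristic equation r² + 2r + 10 = 0 has discriminant (2)² - 4·(10) = -36 < 0, so r = -1 ± 3i.
Hence y_h = C1*cos(3*t)*exp(-t) + C2*exp(-t)*sin(3*t).
Try y_p = A*cos(3*t) + B*sin(3*t). Substituting and equating the coefficients of cos(3t) and sin(3t) gives A = -5/37, B = -30/37, so y_p = -30*sin(3*t)/37 - 5*cos(3*t)/37.

y = -30*sin(3*t)/37 - 5*cos(3*t)/37 + C1*cos(3*t)*exp(-t) + C2*exp(-t)*sin(3*t)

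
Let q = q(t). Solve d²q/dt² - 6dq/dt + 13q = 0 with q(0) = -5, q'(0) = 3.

Characteristic equation r² - 6r + 13 = 0 has discriminant (-6)² - 4·(13) = -16 < 0, so r = 3 ± 2i.
Hence q_h = C1*cos(2*t)*exp(3*t) + C2*exp(3*t)*sin(2*t).
Apply the initial conditions: q(0) = C1 = -5 and q'(0) = 2*C2 + 3*C1 = 3. Solving gives C1 = -5, C2 = 9.

q = -5*cos(2*t)*exp(3*t) + 9*exp(3*t)*sin(2*t)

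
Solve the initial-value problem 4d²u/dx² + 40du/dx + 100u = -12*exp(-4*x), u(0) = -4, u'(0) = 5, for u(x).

u = -exp(-5*x) - 3*exp(-4*x) - 12*x*exp(-5*x)

Divide through by 4: u'' + 10u' + 25u = -3*exp(-4*x).
Characteristic equation r² + 10r + 25 = 0 has discriminant (10)² - 4·(25) = 0, so r = -5 is a repeated root.
Hence u_h = (C1 + C2*x)*exp(-5*x).
Try u_p = A*exp(-4*x). Substituting into the equation and dividing by exp(-4*x) gives A = -3, so u_p = -3*exp(-4*x).
General solution: u = -3*exp(-4*x) + C1*exp(-5*x) + C2*x*exp(-5*x).
Apply the initial conditions: u(0) = -3 + C1 = -4 and u'(0) = 12 + C2 - 5*C1 = 5. Solving gives C1 = -1, C2 = -12.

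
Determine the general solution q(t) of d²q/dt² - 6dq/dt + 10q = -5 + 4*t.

q = -13/50 + 2*t/5 + C1*cos(t)*exp(3*t) + C2*exp(3*t)*sin(t)

Characteristic equation r² - 6r + 10 = 0 has discriminant (-6)² - 4·(10) = -4 < 0, so r = 3 ± i.
Hence q_h = C1*cos(t)*exp(3*t) + C2*exp(3*t)*sin(t).
For the particular solution try q_p = A0 + A1*t. Substituting and matching coefficients of each power of t gives A0 = -13/50, A1 = 2/5, so q_p = -13/50 + 2*t/5.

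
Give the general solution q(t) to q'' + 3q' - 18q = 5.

q = -5/18 + C1*exp(-6*t) + C2*exp(3*t)

Characteristic equation r² + 3r - 18 = 0 factors as (r + 6)(r - 3) = 0, so r = -6, 3.
Hence q_h = C1*exp(-6*t) + C2*exp(3*t).
For the particular solution try q_p = A0. Substituting and matching coefficients of each power of t gives A0 = -5/18, so q_p = -5/18.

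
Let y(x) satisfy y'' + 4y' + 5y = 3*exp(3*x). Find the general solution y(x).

y = 3*exp(3*x)/26 + C1*cos(x)*exp(-2*x) + C2*exp(-2*x)*sin(x)

Characteristic equation r² + 4r + 5 = 0 has discriminant (4)² - 4·(5) = -4 < 0, so r = -2 ± i.
Hence y_h = C1*cos(x)*exp(-2*x) + C2*exp(-2*x)*sin(x).
Try y_p = A*exp(3*x). Substituting into the equation and dividing by exp(3*x) gives A = 3/26, so y_p = 3*exp(3*x)/26.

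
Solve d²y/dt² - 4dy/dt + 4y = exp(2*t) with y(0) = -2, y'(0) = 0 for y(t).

Characteristic equation r² - 4r + 4 = 0 has discriminant (-4)² - 4·(4) = 0, so r = 2 is a repeated root.
Hence y_h = (C1 + C2*t)*exp(2*t).
Since exp(2*t) solves the homogeneous equation (r = 2 is a root of multiplicity 2), multiply the trial by t^2. Try y_p = A*t^2*exp(2*t). Substituting into the equation and dividing by exp(2*t) gives A = 1/2, so y_p = t^2*exp(2*t)/2.
General solution: y = C1*exp(2*t) + t^2*exp(2*t)/2 + C2*t*exp(2*t).
Apply the initial conditions: y(0) = C1 = -2 and y'(0) = C2 + 2*C1 = 0. Solving gives C1 = -2, C2 = 4.

y = -2*exp(2*t) + t**2*exp(2*t)/2 + 4*t*exp(2*t)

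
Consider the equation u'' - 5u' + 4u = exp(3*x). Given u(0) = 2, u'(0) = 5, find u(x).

u = -exp(3*x)/2 + 4*exp(4*x)/3 + 7*exp(x)/6

Characteristic equation r² - 5r + 4 = 0 factors as (r - 1)(r - 4) = 0, so r = 1, 4.
Hence u_h = C1*exp(x) + C2*exp(4*x).
Try u_p = A*exp(3*x). Substituting into the equation and dividing by exp(3*x) gives A = -1/2, so u_p = -exp(3*x)/2.
General solution: u = -exp(3*x)/2 + C1*exp(x) + C2*exp(4*x).
Apply the initial conditions: u(0) = -1/2 + C1 + C2 = 2 and u'(0) = -3/2 + C1 + 4*C2 = 5. Solving gives C1 = 7/6, C2 = 4/3.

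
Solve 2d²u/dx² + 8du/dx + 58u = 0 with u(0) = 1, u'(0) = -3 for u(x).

u = cos(5*x)*exp(-2*x) - exp(-2*x)*sin(5*x)/5

Divide through by 2: u'' + 4u' + 29u = 0.
Characteristic equation r² + 4r + 29 = 0 has discriminant (4)² - 4·(29) = -100 < 0, so r = -2 ± 5i.
Hence u_h = C1*cos(5*x)*exp(-2*x) + C2*exp(-2*x)*sin(5*x).
Apply the initial conditions: u(0) = C1 = 1 and u'(0) = -2*C1 + 5*C2 = -3. Solving gives C1 = 1, C2 = -1/5.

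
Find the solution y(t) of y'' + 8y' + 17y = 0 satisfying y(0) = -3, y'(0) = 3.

y = -9*exp(-4*t)*sin(t) - 3*cos(t)*exp(-4*t)

Characteristic equation r² + 8r + 17 = 0 has discriminant (8)² - 4·(17) = -4 < 0, so r = -4 ± i.
Hence y_h = C1*cos(t)*exp(-4*t) + C2*exp(-4*t)*sin(t).
Apply the initial conditions: y(0) = C1 = -3 and y'(0) = C2 - 4*C1 = 3. Solving gives C1 = -3, C2 = -9.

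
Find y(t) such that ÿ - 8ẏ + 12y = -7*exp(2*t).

y = C1*exp(2*t) + C2*exp(6*t) + 7*t*exp(2*t)/4

Characteristic equation r² - 8r + 12 = 0 factors as (r - 2)(r - 6) = 0, so r = 2, 6.
Hence y_h = C1*exp(2*t) + C2*exp(6*t).
Since exp(2*t) solves the homogeneous equation (r = 2 is a root of multiplicity 1), multiply the trial by t. Try y_p = A*t*exp(2*t). Substituting into the equation and dividing by exp(2*t) gives A = 7/4, so y_p = 7*t*exp(2*t)/4.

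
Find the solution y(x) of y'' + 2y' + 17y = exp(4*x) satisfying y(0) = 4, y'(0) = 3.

Characteristic equation r² + 2r + 17 = 0 has discriminant (2)² - 4·(17) = -64 < 0, so r = -1 ± 4i.
Hence y_h = C1*cos(4*x)*exp(-x) + C2*exp(-x)*sin(4*x).
Try y_p = A*exp(4*x). Substituting into the equation and dividing by exp(4*x) gives A = 1/41, so y_p = exp(4*x)/41.
General solution: y = exp(4*x)/41 + C1*cos(4*x)*exp(-x) + C2*exp(-x)*sin(4*x).
Apply the initial conditions: y(0) = 1/41 + C1 = 4 and y'(0) = 4/41 - C1 + 4*C2 = 3. Solving gives C1 = 163/41, C2 = 141/82.

y = exp(4*x)/41 + 141*exp(-x)*sin(4*x)/82 + 163*cos(4*x)*exp(-x)/41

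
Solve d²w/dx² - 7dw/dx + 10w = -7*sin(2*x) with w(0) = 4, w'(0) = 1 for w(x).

Characteristic equation r² - 7r + 10 = 0 factors as (r - 2)(r - 5) = 0, so r = 2, 5.
Hence w_h = C1*exp(2*x) + C2*exp(5*x).
Try w_p = A*cos(2*x) + B*sin(2*x). Substituting and equating the coefficients of cos(2x) and sin(2x) gives A = -49/116, B = -21/116, so w_p = -49*cos(2*x)/116 - 21*sin(2*x)/116.
General solution: w = -49*cos(2*x)/116 - 21*sin(2*x)/116 + C1*exp(2*x) + C2*exp(5*x).
Apply the initial conditions: w(0) = -49/116 + C1 + C2 = 4 and w'(0) = -21/58 + 2*C1 + 5*C2 = 1. Solving gives C1 = 83/12, C2 = -217/87.

w = -217*exp(5*x)/87 - 49*cos(2*x)/116 - 21*sin(2*x)/116 + 83*exp(2*x)/12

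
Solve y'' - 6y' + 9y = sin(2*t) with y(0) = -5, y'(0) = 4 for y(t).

y = -857*exp(3*t)/169 + 5*sin(2*t)/169 + 12*cos(2*t)/169 + 249*t*exp(3*t)/13

Characteristic equation r² - 6r + 9 = 0 has discriminant (-6)² - 4·(9) = 0, so r = 3 is a repeated root.
Hence y_h = (C1 + C2*t)*exp(3*t).
Try y_p = A*cos(2*t) + B*sin(2*t). Substituting and equating the coefficients of cos(2t) and sin(2t) gives A = 12/169, B = 5/169, so y_p = 5*sin(2*t)/169 + 12*cos(2*t)/169.
General solution: y = 5*sin(2*t)/169 + 12*cos(2*t)/169 + C1*exp(3*t) + C2*t*exp(3*t).
Apply the initial conditions: y(0) = 12/169 + C1 = -5 and y'(0) = 10/169 + C2 + 3*C1 = 4. Solving gives C1 = -857/169, C2 = 249/13.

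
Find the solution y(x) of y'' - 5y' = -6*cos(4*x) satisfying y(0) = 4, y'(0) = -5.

y = 5 - 47*exp(5*x)/41 + 6*cos(4*x)/41 + 15*sin(4*x)/82

Characteristic equation r² - 5r = 0 factors as (r - 5)r = 0, so r = 5, 0.
Hence y_h = C1*exp(5*x) + C2.
Try y_p = A*cos(4*x) + B*sin(4*x). Substituting and equating the coefficients of cos(4x) and sin(4x) gives A = 6/41, B = 15/82, so y_p = 6*cos(4*x)/41 + 15*sin(4*x)/82.
General solution: y = C2 + 6*cos(4*x)/41 + 15*sin(4*x)/82 + C1*exp(5*x).
Apply the initial conditions: y(0) = 6/41 + C1 + C2 = 4 and y'(0) = 30/41 + 5*C1 = -5. Solving gives C1 = -47/41, C2 = 5.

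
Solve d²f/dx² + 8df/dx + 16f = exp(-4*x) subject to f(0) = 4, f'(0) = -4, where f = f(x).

f = 4*exp(-4*x) + x**2*exp(-4*x)/2 + 12*x*exp(-4*x)

Characteristic equation r² + 8r + 16 = 0 has discriminant (8)² - 4·(16) = 0, so r = -4 is a repeated root.
Hence f_h = (C1 + C2*x)*exp(-4*x).
Since exp(-4*x) solves the homogeneous equation (r = -4 is a root of multiplicity 2), multiply the trial by x^2. Try f_p = A*x^2*exp(-4*x). Substituting into the equation and dividing by exp(-4*x) gives A = 1/2, so f_p = x^2*exp(-4*x)/2.
General solution: f = C1*exp(-4*x) + x^2*exp(-4*x)/2 + C2*x*exp(-4*x).
Apply the initial conditions: f(0) = C1 = 4 and f'(0) = C2 - 4*C1 = -4. Solving gives C1 = 4, C2 = 12.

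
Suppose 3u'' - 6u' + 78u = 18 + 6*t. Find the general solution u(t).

u = 40/169 + t/13 + C1*cos(5*t)*exp(t) + C2*exp(t)*sin(5*t)

Divide through by 3: u'' - 2u' + 26u = 6 + 2*t.
Characteristic equation r² - 2r + 26 = 0 has discriminant (-2)² - 4·(26) = -100 < 0, so r = 1 ± 5i.
Hence u_h = C1*cos(5*t)*exp(t) + C2*exp(t)*sin(5*t).
For the particular solution try u_p = A0 + A1*t. Substituting and matching coefficients of each power of t gives A0 = 40/169, A1 = 1/13, so u_p = 40/169 + t/13.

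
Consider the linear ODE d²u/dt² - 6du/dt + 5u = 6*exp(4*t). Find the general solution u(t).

Characteristic equation r² - 6r + 5 = 0 factors as (r - 1)(r - 5) = 0, so r = 1, 5.
Hence u_h = C1*exp(t) + C2*exp(5*t).
Try u_p = A*exp(4*t). Substituting into the equation and dividing by exp(4*t) gives A = -2, so u_p = -2*exp(4*t).

u = -2*exp(4*t) + C1*exp(t) + C2*exp(5*t)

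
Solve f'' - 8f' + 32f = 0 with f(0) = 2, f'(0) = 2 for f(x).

Characteristic equation r² - 8r + 32 = 0 has discriminant (-8)² - 4·(32) = -64 < 0, so r = 4 ± 4i.
Hence f_h = C1*cos(4*x)*exp(4*x) + C2*exp(4*x)*sin(4*x).
Apply the initial conditions: f(0) = C1 = 2 and f'(0) = 4*C1 + 4*C2 = 2. Solving gives C1 = 2, C2 = -3/2.

f = 2*cos(4*x)*exp(4*x) - 3*exp(4*x)*sin(4*x)/2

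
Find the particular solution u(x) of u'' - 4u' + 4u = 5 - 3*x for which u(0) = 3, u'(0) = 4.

Characteristic equation r² - 4r + 4 = 0 has discriminant (-4)² - 4·(4) = 0, so r = 2 is a repeated root.
Hence u_h = (C1 + C2*x)*exp(2*x).
For the particular solution try u_p = A0 + A1*x. Substituting and matching coefficients of each power of x gives A0 = 1/2, A1 = -3/4, so u_p = 1/2 - 3*x/4.
General solution: u = 1/2 - 3*x/4 + C1*exp(2*x) + C2*x*exp(2*x).
Apply the initial conditions: u(0) = 1/2 + C1 = 3 and u'(0) = -3/4 + C2 + 2*C1 = 4. Solving gives C1 = 5/2, C2 = -1/4.

u = 1/2 - 3*x/4 + 5*exp(2*x)/2 - x*exp(2*x)/4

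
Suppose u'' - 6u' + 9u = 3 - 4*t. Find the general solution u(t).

Characteristic equation r² - 6r + 9 = 0 has discriminant (-6)² - 4·(9) = 0, so r = 3 is a repeated root.
Hence u_h = (C1 + C2*t)*exp(3*t).
For the particular solution try u_p = A0 + A1*t. Substituting and matching coefficients of each power of t gives A0 = 1/27, A1 = -4/9, so u_p = 1/27 - 4*t/9.

u = 1/27 - 4*t/9 + C1*exp(3*t) + C2*t*exp(3*t)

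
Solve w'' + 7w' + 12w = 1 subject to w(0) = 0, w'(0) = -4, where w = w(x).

Characteristic equation r² + 7r + 12 = 0 factors as (r + 3)(r + 4) = 0, so r = -3, -4.
Hence w_h = C1*exp(-3*x) + C2*exp(-4*x).
For the particular solution try w_p = A0. Substituting and matching coefficients of each power of x gives A0 = 1/12, so w_p = 1/12.
General solution: w = 1/12 + C1*exp(-3*x) + C2*exp(-4*x).
Apply the initial conditions: w(0) = 1/12 + C1 + C2 = 0 and w'(0) = -4*C2 - 3*C1 = -4. Solving gives C1 = -13/3, C2 = 17/4.

w = 1/12 - 13*exp(-3*x)/3 + 17*exp(-4*x)/4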